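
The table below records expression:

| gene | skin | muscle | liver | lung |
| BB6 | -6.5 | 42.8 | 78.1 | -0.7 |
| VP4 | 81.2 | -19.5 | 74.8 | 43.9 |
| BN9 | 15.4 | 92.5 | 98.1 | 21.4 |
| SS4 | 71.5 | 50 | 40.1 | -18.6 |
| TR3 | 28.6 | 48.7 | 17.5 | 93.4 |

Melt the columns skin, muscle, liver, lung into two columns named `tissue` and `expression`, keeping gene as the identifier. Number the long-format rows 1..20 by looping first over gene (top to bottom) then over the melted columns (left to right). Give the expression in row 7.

20 rows total (5 × 4). Row 7: index ⌊(7-1)/4⌋ = 1 into gene → VP4; (7-1) mod 4 = 2 into the melted columns → liver.
So row 7 is (VP4, liver, 74.8); expression = 74.8.

74.8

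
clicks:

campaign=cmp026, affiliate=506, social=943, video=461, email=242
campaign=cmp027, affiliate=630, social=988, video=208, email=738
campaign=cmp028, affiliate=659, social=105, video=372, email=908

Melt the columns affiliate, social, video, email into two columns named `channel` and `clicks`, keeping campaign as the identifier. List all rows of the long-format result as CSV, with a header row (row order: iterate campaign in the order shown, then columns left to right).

campaign,channel,clicks
cmp026,affiliate,506
cmp026,social,943
cmp026,video,461
cmp026,email,242
cmp027,affiliate,630
cmp027,social,988
cmp027,video,208
cmp027,email,738
cmp028,affiliate,659
cmp028,social,105
cmp028,video,372
cmp028,email,908

Each (campaign, column) pair becomes one row: 3 × 4 = 12 rows.
For example, (cmp026, affiliate) → clicks=506.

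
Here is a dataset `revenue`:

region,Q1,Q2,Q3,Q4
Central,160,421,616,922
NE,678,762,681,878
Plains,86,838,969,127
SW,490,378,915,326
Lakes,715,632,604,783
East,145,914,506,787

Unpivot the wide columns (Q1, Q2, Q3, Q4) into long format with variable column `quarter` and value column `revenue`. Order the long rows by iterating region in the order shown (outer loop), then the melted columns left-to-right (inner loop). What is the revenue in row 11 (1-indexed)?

24 rows total (6 × 4). Row 11: index ⌊(11-1)/4⌋ = 2 into region → Plains; (11-1) mod 4 = 2 into the melted columns → Q3.
So row 11 is (Plains, Q3, 969); revenue = 969.

969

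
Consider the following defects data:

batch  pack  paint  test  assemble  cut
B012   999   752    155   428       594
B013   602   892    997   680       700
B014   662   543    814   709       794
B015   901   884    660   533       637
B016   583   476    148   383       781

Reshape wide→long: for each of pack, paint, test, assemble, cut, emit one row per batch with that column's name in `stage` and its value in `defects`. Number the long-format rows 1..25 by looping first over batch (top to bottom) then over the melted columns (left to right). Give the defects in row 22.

25 rows total (5 × 5). Row 22: index ⌊(22-1)/5⌋ = 4 into batch → B016; (22-1) mod 5 = 1 into the melted columns → paint.
So row 22 is (B016, paint, 476); defects = 476.

476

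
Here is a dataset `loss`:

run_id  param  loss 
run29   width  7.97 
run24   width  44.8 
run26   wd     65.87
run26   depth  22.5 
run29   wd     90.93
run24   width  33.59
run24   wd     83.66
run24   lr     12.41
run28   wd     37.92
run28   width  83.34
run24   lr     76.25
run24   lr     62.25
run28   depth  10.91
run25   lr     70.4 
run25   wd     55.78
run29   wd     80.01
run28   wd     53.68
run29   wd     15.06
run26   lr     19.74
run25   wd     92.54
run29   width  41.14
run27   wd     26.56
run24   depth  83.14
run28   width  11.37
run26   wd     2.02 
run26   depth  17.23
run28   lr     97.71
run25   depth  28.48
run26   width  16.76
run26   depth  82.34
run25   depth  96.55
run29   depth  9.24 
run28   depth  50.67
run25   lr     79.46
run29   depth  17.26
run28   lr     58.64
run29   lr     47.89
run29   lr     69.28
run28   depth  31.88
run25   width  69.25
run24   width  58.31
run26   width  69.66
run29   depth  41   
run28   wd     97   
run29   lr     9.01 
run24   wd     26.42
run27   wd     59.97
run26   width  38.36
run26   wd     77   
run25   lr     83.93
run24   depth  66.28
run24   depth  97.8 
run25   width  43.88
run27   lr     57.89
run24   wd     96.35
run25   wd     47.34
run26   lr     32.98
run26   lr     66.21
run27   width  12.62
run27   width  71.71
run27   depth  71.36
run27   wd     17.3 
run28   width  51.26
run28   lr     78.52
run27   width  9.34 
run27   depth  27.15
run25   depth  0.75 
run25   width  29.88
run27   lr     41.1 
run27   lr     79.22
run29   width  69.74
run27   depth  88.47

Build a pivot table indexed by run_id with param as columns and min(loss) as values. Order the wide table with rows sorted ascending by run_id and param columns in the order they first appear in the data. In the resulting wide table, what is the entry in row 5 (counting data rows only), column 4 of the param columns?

58.64

With rows sorted ascending by run_id, row 5 is run_id=run28. param columns in first-appearance order: width, wd, depth, lr; column 4 is lr.
Long rows with run_id=run28, param=lr: min(97.71, 58.64, 78.52) = 58.64.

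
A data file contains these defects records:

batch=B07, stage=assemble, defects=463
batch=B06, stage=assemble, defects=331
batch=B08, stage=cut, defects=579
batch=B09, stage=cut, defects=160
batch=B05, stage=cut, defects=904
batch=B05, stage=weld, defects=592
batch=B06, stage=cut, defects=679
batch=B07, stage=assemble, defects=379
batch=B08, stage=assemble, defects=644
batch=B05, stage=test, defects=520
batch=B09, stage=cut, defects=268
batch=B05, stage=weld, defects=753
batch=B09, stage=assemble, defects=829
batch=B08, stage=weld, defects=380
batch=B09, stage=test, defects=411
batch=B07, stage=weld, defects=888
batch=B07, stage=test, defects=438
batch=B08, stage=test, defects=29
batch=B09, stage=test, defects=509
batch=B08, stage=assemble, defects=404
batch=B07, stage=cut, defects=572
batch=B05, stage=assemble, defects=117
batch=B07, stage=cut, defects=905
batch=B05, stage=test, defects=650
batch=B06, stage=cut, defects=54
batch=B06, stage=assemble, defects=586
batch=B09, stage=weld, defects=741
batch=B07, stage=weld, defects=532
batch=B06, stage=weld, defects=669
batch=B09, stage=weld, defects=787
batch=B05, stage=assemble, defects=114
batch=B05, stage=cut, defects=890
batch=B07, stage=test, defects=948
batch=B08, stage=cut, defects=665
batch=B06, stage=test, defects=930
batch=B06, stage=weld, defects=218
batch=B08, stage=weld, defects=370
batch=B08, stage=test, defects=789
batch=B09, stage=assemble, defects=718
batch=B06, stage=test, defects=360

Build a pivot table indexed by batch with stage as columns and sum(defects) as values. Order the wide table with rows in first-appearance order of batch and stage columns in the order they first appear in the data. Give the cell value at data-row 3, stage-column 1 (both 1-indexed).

With rows in first-appearance order of batch, row 3 is batch=B08. stage columns in first-appearance order: assemble, cut, weld, test; column 1 is assemble.
Long rows with batch=B08, stage=assemble: 644 + 404 = 1048.

1048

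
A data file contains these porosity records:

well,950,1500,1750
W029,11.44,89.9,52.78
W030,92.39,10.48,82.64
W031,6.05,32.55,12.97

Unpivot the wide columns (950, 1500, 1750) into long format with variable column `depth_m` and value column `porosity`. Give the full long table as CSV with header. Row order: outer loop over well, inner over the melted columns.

well,depth_m,porosity
W029,950,11.44
W029,1500,89.9
W029,1750,52.78
W030,950,92.39
W030,1500,10.48
W030,1750,82.64
W031,950,6.05
W031,1500,32.55
W031,1750,12.97

Each (well, column) pair becomes one row: 3 × 3 = 9 rows.
For example, (W029, 950) → porosity=11.44.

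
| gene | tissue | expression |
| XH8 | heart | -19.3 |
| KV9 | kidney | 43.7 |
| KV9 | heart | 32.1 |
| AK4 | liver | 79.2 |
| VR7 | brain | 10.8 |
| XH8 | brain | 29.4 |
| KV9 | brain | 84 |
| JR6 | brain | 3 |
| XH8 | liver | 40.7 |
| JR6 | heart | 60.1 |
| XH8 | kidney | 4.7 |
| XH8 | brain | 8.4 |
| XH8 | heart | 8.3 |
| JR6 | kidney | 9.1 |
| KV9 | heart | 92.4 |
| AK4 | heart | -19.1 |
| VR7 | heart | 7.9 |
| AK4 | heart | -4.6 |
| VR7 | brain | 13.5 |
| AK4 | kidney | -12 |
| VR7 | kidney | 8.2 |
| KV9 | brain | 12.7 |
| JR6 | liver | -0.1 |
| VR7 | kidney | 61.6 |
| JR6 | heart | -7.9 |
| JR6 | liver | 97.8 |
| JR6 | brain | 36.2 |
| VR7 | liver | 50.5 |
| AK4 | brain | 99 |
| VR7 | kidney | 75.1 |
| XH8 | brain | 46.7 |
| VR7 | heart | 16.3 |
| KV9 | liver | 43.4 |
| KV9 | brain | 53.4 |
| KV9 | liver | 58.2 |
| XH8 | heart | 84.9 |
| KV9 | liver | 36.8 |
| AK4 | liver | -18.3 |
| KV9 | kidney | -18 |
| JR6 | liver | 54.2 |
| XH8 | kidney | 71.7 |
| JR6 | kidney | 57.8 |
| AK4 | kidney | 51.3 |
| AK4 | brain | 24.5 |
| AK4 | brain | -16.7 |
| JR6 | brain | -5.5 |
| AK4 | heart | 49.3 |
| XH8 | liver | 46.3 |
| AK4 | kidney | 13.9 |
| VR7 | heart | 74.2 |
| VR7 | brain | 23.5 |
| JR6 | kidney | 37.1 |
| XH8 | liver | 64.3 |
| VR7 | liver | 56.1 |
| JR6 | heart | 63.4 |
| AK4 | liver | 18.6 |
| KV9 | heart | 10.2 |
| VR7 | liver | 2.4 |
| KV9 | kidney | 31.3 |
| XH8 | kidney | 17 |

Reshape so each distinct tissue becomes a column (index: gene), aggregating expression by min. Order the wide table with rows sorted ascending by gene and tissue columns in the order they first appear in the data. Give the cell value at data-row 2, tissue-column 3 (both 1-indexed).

With rows sorted ascending by gene, row 2 is gene=JR6. tissue columns in first-appearance order: heart, kidney, liver, brain; column 3 is liver.
Long rows with gene=JR6, tissue=liver: min(-0.1, 97.8, 54.2) = -0.1.

-0.1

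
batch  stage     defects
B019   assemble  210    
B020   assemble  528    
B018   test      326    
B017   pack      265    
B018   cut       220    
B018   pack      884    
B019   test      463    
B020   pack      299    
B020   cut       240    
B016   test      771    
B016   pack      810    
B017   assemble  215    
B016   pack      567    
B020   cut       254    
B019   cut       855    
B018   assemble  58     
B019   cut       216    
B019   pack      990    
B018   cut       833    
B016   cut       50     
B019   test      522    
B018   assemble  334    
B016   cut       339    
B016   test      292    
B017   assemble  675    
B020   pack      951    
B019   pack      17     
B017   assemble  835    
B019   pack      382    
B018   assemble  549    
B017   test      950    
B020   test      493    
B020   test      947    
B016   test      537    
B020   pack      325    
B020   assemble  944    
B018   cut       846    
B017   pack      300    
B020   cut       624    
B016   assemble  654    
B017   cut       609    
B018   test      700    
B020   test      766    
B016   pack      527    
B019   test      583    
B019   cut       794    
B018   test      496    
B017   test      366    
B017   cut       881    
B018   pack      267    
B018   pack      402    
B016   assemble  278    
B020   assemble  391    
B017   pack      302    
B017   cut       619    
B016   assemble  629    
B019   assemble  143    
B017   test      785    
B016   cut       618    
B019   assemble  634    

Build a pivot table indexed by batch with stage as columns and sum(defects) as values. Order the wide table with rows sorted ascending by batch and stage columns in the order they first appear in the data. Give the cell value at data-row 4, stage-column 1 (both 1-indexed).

987

With rows sorted ascending by batch, row 4 is batch=B019. stage columns in first-appearance order: assemble, test, pack, cut; column 1 is assemble.
Long rows with batch=B019, stage=assemble: 210 + 143 + 634 = 987.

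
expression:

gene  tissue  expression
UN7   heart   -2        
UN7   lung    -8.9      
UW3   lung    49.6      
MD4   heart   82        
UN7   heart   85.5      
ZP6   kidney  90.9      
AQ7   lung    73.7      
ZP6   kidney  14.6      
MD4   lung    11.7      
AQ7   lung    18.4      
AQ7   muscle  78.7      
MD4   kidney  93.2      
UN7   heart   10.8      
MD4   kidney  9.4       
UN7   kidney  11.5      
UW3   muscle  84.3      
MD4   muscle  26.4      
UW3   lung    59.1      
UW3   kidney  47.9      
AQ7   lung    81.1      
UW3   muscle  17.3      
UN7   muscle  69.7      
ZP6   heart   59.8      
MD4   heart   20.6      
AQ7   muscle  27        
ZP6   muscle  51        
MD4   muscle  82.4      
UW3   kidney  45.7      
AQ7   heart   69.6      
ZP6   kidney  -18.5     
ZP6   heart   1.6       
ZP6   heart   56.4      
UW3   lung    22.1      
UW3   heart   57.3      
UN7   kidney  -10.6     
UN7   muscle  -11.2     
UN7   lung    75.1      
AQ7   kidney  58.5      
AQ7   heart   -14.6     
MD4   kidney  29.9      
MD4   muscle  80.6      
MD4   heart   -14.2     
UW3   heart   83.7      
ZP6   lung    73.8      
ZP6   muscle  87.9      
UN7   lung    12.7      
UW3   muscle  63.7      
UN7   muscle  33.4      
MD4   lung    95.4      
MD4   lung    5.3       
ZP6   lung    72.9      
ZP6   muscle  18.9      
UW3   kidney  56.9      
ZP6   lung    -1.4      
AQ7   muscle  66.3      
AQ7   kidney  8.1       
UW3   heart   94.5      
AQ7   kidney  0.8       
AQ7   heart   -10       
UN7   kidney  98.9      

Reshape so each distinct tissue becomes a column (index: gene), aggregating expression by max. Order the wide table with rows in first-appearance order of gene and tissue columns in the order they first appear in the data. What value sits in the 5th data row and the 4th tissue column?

With rows in first-appearance order of gene, row 5 is gene=AQ7. tissue columns in first-appearance order: heart, lung, kidney, muscle; column 4 is muscle.
Long rows with gene=AQ7, tissue=muscle: max(78.7, 27, 66.3) = 78.7.

78.7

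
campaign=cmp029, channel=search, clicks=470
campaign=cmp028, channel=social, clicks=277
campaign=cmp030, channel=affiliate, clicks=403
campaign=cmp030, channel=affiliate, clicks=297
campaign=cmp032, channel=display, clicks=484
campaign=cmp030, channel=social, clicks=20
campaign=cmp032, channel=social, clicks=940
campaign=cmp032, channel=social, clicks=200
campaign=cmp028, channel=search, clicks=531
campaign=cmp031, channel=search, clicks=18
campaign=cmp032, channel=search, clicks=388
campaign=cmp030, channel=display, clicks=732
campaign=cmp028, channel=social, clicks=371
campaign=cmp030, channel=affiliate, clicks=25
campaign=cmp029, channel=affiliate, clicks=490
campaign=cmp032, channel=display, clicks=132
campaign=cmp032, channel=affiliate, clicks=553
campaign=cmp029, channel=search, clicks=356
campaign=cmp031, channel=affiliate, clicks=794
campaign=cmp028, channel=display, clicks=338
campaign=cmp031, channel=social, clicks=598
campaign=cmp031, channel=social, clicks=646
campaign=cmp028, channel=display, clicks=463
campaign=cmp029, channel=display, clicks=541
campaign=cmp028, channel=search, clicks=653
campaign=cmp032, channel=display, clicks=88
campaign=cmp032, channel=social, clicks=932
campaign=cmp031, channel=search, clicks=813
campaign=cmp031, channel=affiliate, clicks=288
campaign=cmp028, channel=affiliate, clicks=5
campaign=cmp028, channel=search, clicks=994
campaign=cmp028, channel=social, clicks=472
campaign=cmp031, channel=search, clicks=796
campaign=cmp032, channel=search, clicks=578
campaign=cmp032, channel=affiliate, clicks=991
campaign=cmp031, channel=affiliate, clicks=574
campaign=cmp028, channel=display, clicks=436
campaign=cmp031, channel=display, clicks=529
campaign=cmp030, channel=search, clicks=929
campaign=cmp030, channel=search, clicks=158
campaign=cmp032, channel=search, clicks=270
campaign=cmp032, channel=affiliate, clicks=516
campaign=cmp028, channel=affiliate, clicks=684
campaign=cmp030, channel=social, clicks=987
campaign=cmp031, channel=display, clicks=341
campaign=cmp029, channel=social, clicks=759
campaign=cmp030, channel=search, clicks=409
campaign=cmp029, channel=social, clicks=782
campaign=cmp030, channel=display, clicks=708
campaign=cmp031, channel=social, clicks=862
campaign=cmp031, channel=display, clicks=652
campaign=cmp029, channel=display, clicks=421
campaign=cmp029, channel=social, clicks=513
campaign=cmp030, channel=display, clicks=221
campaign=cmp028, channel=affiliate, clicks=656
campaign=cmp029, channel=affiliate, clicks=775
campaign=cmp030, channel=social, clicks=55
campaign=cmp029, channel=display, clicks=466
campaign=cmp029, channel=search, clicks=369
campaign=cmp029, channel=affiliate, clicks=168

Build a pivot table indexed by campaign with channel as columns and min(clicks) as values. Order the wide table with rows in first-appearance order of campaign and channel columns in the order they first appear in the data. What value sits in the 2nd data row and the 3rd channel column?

5

With rows in first-appearance order of campaign, row 2 is campaign=cmp028. channel columns in first-appearance order: search, social, affiliate, display; column 3 is affiliate.
Long rows with campaign=cmp028, channel=affiliate: min(5, 684, 656) = 5.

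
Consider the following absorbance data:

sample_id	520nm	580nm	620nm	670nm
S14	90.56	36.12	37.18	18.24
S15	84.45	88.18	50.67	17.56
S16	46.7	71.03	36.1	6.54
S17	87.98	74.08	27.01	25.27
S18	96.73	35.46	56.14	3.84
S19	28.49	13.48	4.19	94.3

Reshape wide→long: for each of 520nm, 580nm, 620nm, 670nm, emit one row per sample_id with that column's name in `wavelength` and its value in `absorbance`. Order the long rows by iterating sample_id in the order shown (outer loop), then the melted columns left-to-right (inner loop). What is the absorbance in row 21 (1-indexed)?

28.49

24 rows total (6 × 4). Row 21: index ⌊(21-1)/4⌋ = 5 into sample_id → S19; (21-1) mod 4 = 0 into the melted columns → 520nm.
So row 21 is (S19, 520nm, 28.49); absorbance = 28.49.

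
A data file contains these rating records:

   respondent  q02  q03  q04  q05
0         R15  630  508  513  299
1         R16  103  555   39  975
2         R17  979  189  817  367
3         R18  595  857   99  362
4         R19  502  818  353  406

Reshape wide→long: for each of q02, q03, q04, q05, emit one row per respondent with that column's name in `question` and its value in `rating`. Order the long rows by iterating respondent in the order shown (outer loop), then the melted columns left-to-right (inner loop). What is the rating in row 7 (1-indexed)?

39

20 rows total (5 × 4). Row 7: index ⌊(7-1)/4⌋ = 1 into respondent → R16; (7-1) mod 4 = 2 into the melted columns → q04.
So row 7 is (R16, q04, 39); rating = 39.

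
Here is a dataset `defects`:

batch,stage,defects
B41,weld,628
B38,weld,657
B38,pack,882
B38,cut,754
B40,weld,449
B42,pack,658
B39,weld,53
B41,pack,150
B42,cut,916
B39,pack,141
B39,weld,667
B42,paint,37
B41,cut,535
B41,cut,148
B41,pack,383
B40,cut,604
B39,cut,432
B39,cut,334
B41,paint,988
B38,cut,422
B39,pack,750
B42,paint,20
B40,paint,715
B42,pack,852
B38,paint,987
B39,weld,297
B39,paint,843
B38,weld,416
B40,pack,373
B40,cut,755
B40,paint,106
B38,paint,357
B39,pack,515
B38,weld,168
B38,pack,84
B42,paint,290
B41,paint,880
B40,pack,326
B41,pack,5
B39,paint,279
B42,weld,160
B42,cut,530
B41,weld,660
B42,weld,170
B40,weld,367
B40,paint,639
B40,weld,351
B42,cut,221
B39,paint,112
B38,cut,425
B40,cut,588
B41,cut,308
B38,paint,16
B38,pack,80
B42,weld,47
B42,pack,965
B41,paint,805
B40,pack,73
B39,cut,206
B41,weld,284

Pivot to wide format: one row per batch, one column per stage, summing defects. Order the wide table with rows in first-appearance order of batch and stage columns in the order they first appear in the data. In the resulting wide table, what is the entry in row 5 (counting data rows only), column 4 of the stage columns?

1234

With rows in first-appearance order of batch, row 5 is batch=B39. stage columns in first-appearance order: weld, pack, cut, paint; column 4 is paint.
Long rows with batch=B39, stage=paint: 843 + 279 + 112 = 1234.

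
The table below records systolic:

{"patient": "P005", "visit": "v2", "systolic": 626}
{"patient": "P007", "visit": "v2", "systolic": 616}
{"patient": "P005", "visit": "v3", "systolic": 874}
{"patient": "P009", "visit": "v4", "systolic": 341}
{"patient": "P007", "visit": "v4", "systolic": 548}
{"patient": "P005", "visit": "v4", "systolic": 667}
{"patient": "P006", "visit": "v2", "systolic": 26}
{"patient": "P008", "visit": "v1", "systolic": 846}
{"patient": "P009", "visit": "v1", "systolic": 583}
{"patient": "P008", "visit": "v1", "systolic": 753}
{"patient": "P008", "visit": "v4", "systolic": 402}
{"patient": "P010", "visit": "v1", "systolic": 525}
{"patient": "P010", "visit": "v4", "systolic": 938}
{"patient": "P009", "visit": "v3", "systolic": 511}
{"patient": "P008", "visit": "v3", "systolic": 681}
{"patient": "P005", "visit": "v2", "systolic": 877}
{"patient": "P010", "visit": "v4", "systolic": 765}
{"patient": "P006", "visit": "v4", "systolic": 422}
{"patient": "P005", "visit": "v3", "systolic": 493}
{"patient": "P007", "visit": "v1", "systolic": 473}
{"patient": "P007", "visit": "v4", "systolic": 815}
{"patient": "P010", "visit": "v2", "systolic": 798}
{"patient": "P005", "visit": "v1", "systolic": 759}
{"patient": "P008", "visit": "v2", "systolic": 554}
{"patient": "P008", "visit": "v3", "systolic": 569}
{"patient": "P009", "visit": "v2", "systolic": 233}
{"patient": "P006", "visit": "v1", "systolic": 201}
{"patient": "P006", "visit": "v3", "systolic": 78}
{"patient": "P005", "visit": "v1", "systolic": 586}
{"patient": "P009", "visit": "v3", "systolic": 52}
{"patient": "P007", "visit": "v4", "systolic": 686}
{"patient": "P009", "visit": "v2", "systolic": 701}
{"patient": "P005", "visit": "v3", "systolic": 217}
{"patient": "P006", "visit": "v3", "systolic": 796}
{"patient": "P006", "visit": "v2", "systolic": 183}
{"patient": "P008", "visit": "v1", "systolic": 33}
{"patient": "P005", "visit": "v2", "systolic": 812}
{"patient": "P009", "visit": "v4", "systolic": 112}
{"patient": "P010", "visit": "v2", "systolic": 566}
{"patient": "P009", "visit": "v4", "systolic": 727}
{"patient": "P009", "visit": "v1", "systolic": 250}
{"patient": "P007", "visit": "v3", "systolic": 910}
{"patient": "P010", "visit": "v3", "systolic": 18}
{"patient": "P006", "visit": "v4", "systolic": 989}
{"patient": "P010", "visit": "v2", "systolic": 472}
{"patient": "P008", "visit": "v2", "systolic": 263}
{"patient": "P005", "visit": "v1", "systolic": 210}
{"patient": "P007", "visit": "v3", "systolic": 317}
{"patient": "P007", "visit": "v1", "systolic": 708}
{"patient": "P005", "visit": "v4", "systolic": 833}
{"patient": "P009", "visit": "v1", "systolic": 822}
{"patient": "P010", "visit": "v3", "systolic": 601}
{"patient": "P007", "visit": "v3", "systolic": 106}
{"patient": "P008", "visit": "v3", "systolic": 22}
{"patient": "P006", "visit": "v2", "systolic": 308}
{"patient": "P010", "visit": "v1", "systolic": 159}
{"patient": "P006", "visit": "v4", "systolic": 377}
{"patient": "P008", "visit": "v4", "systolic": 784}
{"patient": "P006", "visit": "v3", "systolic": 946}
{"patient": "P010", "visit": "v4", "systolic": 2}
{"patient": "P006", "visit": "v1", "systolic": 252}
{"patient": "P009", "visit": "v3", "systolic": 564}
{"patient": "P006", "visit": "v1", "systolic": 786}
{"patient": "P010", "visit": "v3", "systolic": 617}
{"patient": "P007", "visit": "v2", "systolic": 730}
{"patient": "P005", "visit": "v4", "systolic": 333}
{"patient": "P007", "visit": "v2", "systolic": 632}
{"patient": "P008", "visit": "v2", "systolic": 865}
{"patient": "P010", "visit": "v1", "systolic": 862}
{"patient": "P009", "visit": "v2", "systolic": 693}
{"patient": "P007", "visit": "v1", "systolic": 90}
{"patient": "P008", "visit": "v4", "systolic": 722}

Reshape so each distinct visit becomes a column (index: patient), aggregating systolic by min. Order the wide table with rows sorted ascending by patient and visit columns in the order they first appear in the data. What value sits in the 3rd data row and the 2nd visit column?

106

With rows sorted ascending by patient, row 3 is patient=P007. visit columns in first-appearance order: v2, v3, v4, v1; column 2 is v3.
Long rows with patient=P007, visit=v3: min(910, 317, 106) = 106.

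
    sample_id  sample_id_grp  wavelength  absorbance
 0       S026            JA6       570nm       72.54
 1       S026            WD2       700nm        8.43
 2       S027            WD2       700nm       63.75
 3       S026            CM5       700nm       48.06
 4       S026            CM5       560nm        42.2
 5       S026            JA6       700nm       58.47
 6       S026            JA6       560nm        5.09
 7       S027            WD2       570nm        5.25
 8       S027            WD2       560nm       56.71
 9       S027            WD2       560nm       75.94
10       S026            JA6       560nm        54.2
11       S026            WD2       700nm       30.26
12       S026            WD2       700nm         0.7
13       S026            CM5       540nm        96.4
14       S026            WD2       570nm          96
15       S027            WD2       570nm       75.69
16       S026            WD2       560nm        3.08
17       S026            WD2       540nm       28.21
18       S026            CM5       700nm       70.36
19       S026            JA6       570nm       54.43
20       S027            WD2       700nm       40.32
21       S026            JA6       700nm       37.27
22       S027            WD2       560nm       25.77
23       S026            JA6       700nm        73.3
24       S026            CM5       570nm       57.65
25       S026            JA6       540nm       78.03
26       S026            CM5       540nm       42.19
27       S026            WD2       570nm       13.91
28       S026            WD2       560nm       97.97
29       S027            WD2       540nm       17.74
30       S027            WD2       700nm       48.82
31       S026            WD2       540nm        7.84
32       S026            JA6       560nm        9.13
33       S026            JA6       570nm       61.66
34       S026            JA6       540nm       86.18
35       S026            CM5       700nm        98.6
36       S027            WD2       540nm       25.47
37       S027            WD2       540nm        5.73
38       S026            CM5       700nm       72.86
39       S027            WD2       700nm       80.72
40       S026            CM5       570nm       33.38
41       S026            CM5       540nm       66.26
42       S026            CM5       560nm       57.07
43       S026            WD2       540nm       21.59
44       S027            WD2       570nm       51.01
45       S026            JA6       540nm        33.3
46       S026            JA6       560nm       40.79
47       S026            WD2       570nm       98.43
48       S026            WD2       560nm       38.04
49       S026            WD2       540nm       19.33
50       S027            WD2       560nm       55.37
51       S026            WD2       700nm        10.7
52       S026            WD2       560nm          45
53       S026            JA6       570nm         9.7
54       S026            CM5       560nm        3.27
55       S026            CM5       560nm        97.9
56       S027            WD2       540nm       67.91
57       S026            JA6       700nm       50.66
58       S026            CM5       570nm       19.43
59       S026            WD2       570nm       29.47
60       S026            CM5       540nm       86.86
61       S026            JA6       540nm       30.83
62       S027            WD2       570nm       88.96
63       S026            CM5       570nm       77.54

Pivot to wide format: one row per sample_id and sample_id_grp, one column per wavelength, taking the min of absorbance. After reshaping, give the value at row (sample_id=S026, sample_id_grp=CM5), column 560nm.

Rows with sample_id=S026, sample_id_grp=CM5 and wavelength=560nm: absorbance values are 42.2, 57.07, 3.27, 97.9.
min(42.2, 57.07, 3.27, 97.9) = 3.27.

3.27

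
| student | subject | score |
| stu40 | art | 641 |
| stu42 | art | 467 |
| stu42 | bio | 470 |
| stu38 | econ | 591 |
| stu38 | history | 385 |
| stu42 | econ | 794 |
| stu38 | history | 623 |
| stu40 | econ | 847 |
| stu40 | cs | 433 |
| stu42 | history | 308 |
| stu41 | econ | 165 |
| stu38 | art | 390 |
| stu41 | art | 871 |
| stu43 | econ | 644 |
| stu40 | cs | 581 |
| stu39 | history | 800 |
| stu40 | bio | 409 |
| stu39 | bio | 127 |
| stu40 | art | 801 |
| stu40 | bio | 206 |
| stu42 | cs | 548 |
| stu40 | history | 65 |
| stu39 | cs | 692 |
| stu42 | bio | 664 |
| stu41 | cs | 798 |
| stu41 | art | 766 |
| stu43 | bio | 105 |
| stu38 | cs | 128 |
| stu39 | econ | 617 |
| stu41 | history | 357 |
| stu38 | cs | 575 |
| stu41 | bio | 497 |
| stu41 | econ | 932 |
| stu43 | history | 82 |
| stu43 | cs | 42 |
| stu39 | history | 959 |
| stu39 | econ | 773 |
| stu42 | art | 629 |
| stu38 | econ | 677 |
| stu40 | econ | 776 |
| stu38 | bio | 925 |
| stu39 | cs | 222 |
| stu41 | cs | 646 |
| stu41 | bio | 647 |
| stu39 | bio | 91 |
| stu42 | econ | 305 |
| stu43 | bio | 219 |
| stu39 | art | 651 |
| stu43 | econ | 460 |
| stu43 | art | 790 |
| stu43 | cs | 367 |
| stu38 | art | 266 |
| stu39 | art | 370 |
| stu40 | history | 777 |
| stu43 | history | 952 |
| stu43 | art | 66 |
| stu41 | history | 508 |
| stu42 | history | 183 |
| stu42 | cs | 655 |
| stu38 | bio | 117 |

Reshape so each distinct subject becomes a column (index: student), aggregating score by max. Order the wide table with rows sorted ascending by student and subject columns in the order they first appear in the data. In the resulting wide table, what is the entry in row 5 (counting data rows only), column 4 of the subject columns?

308

With rows sorted ascending by student, row 5 is student=stu42. subject columns in first-appearance order: art, bio, econ, history, cs; column 4 is history.
Long rows with student=stu42, subject=history: max(308, 183) = 308.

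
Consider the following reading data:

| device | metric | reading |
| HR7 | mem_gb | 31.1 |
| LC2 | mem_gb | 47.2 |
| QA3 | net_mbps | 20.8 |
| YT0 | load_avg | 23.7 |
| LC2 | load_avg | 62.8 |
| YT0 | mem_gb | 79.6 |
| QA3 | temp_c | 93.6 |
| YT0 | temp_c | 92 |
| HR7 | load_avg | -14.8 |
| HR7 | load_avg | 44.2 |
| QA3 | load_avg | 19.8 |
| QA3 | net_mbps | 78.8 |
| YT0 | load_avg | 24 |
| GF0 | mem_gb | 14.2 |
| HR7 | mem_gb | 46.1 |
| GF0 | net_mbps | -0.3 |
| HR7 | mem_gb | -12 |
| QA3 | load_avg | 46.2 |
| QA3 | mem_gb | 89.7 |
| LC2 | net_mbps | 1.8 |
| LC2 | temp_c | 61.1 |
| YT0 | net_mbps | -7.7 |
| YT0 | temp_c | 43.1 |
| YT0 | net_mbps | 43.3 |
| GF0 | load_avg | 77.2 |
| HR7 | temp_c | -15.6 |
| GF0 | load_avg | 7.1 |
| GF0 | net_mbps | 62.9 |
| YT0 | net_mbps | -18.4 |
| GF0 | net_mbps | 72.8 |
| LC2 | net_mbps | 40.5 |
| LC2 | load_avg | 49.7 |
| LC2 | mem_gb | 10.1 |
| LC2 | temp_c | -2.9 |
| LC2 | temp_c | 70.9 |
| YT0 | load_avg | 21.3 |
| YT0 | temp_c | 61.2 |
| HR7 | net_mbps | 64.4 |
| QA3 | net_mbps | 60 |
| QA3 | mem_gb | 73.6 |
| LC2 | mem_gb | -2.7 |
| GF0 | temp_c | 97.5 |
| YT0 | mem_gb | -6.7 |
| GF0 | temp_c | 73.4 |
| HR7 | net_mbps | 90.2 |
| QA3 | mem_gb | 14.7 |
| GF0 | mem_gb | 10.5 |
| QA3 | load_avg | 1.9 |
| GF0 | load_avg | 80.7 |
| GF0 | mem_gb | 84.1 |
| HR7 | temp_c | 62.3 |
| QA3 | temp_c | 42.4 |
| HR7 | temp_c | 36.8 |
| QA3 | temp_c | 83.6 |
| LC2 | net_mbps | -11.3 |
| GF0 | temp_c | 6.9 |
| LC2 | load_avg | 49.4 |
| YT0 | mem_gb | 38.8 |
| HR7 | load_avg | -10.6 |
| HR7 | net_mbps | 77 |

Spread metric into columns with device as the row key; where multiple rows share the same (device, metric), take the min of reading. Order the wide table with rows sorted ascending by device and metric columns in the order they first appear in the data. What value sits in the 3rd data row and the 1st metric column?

-2.7

With rows sorted ascending by device, row 3 is device=LC2. metric columns in first-appearance order: mem_gb, net_mbps, load_avg, temp_c; column 1 is mem_gb.
Long rows with device=LC2, metric=mem_gb: min(47.2, 10.1, -2.7) = -2.7.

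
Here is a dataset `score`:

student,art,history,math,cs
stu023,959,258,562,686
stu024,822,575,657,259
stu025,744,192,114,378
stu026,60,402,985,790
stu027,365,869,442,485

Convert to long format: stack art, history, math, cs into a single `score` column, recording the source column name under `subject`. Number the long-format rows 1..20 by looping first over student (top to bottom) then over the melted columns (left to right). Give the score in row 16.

790

20 rows total (5 × 4). Row 16: index ⌊(16-1)/4⌋ = 3 into student → stu026; (16-1) mod 4 = 3 into the melted columns → cs.
So row 16 is (stu026, cs, 790); score = 790.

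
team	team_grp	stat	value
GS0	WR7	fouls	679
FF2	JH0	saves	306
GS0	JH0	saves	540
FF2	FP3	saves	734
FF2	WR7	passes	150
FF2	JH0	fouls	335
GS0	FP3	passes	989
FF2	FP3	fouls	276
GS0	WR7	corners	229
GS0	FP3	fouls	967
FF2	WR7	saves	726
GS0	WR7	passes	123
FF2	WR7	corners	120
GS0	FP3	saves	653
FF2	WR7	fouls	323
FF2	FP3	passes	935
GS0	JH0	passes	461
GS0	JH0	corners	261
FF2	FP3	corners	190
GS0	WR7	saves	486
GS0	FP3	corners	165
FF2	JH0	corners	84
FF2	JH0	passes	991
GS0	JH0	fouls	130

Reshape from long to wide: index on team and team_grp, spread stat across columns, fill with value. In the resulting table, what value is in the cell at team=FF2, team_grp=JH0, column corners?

84

Wide layout: rows indexed by team and team_grp, columns are the 4 distinct stat values (fouls, saves, passes, corners).
Cell (team=FF2, team_grp=JH0, stat=corners) draws from the long row where team=FF2, team_grp=JH0 and stat=corners, which has value=84.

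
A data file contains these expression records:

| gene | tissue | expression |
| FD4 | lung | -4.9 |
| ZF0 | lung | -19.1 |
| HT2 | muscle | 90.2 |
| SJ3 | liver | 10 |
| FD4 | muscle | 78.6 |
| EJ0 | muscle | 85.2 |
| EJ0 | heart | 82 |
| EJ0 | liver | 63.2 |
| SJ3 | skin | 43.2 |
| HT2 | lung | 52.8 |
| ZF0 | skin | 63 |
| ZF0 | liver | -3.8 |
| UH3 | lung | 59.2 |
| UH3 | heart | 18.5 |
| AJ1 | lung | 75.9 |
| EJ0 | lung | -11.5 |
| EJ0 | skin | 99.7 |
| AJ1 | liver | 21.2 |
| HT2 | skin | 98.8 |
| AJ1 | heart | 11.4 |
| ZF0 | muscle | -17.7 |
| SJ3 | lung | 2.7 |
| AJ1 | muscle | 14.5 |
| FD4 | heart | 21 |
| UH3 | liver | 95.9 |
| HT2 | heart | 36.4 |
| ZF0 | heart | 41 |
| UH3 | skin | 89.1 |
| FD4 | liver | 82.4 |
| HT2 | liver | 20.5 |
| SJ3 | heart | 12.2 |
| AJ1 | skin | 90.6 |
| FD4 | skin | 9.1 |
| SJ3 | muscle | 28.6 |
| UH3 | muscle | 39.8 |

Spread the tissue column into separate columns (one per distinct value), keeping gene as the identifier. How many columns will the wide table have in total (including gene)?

6

1 column for gene plus 5 distinct tissue values → 6 columns.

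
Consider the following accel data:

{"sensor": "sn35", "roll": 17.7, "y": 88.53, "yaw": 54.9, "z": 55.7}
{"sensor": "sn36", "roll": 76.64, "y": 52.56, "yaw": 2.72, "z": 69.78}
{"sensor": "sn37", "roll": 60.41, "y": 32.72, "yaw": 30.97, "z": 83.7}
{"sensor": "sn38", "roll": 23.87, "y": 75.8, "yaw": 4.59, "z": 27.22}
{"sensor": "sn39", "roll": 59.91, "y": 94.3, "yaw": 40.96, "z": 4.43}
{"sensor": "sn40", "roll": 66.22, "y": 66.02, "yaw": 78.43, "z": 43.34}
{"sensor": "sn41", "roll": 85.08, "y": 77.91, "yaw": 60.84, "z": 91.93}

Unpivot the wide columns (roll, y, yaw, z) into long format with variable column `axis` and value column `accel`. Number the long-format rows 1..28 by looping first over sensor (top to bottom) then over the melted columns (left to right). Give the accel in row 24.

43.34

28 rows total (7 × 4). Row 24: index ⌊(24-1)/4⌋ = 5 into sensor → sn40; (24-1) mod 4 = 3 into the melted columns → z.
So row 24 is (sn40, z, 43.34); accel = 43.34.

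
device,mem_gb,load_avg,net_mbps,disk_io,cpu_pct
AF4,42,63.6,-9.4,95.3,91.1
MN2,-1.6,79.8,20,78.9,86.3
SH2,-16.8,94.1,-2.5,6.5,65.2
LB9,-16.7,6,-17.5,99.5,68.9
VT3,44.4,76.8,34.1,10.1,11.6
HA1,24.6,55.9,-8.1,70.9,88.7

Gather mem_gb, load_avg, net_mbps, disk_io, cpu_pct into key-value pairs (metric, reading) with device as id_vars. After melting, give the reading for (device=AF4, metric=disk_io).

Unpivoting turns each (device, wide-column) pair into one long row.
The wide cell at row AF4, column disk_io holds 95.3, so the long row (AF4, disk_io) has reading=95.3.

95.3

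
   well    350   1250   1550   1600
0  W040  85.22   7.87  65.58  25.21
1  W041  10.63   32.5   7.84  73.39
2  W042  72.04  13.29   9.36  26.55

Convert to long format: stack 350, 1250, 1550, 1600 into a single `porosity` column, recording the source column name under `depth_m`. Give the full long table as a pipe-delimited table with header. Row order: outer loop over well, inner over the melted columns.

Each (well, column) pair becomes one row: 3 × 4 = 12 rows.
For example, (W040, 350) → porosity=85.22.

| well | depth_m | porosity |
| W040 | 350 | 85.22 |
| W040 | 1250 | 7.87 |
| W040 | 1550 | 65.58 |
| W040 | 1600 | 25.21 |
| W041 | 350 | 10.63 |
| W041 | 1250 | 32.5 |
| W041 | 1550 | 7.84 |
| W041 | 1600 | 73.39 |
| W042 | 350 | 72.04 |
| W042 | 1250 | 13.29 |
| W042 | 1550 | 9.36 |
| W042 | 1600 | 26.55 |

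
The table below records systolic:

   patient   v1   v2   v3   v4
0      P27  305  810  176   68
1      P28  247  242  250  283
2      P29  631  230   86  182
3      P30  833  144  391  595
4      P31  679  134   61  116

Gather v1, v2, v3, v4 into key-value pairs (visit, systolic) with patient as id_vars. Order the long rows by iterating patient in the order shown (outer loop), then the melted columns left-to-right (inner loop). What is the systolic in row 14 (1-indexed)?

144

20 rows total (5 × 4). Row 14: index ⌊(14-1)/4⌋ = 3 into patient → P30; (14-1) mod 4 = 1 into the melted columns → v2.
So row 14 is (P30, v2, 144); systolic = 144.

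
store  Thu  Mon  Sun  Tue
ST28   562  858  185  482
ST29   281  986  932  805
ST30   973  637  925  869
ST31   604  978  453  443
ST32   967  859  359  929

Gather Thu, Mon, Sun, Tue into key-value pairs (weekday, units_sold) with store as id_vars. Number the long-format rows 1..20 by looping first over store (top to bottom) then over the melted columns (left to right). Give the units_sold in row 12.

869

20 rows total (5 × 4). Row 12: index ⌊(12-1)/4⌋ = 2 into store → ST30; (12-1) mod 4 = 3 into the melted columns → Tue.
So row 12 is (ST30, Tue, 869); units_sold = 869.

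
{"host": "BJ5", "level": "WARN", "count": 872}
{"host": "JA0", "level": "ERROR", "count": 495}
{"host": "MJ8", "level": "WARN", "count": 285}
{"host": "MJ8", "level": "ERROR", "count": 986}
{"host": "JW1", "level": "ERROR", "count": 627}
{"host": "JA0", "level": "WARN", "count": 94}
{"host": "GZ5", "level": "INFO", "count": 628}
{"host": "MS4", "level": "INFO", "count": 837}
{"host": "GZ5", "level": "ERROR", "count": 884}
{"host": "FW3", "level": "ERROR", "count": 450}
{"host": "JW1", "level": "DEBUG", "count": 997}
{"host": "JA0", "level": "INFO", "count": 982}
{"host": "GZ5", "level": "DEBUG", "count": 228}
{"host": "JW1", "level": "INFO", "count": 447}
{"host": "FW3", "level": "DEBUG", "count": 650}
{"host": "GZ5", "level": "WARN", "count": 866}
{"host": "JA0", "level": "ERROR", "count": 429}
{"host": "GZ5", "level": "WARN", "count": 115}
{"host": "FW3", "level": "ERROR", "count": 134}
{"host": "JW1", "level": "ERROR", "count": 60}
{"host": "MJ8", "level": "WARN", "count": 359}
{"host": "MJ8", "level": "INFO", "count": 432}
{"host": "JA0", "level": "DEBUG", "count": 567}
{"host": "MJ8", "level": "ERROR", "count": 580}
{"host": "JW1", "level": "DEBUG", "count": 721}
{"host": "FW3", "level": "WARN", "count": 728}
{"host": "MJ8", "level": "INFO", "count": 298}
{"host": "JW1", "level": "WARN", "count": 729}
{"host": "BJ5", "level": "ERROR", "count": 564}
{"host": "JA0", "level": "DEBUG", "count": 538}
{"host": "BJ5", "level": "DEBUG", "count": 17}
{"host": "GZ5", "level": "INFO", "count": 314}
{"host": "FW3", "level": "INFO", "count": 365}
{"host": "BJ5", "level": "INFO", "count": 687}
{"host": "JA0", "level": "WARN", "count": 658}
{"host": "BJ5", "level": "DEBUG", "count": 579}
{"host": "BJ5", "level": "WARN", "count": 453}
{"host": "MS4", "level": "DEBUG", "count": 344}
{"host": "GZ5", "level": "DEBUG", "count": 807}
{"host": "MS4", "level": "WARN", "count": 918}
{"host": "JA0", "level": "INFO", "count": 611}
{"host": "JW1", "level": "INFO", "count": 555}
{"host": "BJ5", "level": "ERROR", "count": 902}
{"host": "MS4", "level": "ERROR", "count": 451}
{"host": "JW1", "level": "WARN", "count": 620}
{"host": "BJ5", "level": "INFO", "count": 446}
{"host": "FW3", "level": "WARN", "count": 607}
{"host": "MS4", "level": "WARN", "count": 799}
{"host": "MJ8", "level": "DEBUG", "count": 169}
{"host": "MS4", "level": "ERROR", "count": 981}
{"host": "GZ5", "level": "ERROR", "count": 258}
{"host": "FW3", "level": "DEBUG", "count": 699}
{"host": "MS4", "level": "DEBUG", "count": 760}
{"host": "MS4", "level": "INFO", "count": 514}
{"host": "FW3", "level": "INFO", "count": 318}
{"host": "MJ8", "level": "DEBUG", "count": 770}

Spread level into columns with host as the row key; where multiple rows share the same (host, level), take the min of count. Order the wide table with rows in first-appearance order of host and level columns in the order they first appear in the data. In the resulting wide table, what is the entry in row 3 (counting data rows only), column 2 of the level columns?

580

With rows in first-appearance order of host, row 3 is host=MJ8. level columns in first-appearance order: WARN, ERROR, INFO, DEBUG; column 2 is ERROR.
Long rows with host=MJ8, level=ERROR: min(986, 580) = 580.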